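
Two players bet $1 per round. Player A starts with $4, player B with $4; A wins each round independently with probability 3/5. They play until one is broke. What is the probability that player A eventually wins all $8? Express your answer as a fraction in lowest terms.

Let r = q/p = (2/5)/(3/5) = 2/3. The recurrence P(i) = p·P(i+1) + q·P(i−1) with P(0)=0, P(8)=1 gives P(i) = (1 − r^i)/(1 − r^8).
P(4) = (1 − (2/3)^4) / (1 − (2/3)^8) = 81/97.

81/97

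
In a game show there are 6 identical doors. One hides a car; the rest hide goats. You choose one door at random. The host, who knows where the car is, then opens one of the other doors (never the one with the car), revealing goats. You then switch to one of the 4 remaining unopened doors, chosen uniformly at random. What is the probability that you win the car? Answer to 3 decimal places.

0.208

Your original door holds the car with probability 1/6, so the other 5 collectively hold it with probability 5/6.
The host can always find an empty door to open, so this doesn't change that 5/6; it is now spread over the 4 remaining unopened doors.
P(win by switching) = (5/6) · (1/4) = 5/24 ≈ 0.208.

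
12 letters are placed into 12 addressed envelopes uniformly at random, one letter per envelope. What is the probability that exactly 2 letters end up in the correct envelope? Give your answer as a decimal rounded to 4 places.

Choose which 2 of the 12 are fixed: C(12,2) = 66 ways.
The remaining 10 must have no fixed point: D(10) = 1334961.
P = 66·1334961/479001600 = 16481/89600 ≈ 0.1839.

0.1839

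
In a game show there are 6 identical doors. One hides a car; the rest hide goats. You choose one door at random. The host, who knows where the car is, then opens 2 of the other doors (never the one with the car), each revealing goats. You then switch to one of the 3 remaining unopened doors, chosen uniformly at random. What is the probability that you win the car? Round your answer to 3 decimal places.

Your original door holds the car with probability 1/6, so the other 5 collectively hold it with probability 5/6.
The host can always find 2 empty doors to open, so the reveals don't change that 5/6; it is now spread over the 3 remaining unopened doors.
P(win by switching) = (5/6) · (1/3) = 5/18 ≈ 0.278.

0.278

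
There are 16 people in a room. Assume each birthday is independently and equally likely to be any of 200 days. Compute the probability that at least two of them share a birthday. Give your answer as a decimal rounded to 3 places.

It's easier to compute the probability that all 16 are distinct.
P(all distinct) = 200/200 · 199/200 · ··· · 185/200 ≈ 0.540.
So the probability of at least one match is 1 − 0.540 = 0.460.

0.460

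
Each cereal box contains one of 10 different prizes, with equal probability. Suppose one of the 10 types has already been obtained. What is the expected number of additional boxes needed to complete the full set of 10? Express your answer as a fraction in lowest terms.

7129/252

Starting from 1 distinct type, each trial gives a new one with probability (10−i)/10 when i types are held, so the wait for the next new type is 10/(10−i).
E = 10/9 + 10/8 + 10/7 + 10/6 + 10/5 + 10/4 + 10/3 + 10/2 + 10/1 = 7129/252.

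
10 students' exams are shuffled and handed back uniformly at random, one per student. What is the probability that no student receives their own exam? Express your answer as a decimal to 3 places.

This is the derangement probability: permutations of 10 with no fixed point.
D(10) = 10! · (1 − 1/1! + 1/2! − ··· + (−1)^10/10!) = 1334961.
P = 1334961/3628800 = 16481/44800 ≈ 0.368.

0.368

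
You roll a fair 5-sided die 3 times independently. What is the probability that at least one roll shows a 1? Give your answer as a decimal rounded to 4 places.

0.4880

P(no roll shows a 1) = (4/5)^3 ≈ 0.5120.
P(at least one) = 1 − 0.5120 = 0.4880.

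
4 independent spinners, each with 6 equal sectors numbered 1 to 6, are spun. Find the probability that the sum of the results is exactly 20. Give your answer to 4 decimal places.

0.0270

There are 6^4 = 1296 equally likely outcomes.
The number of ordered 4-tuples from {1,…,6} summing to 20 is 35.
P(sum = 20) = 35/1296 ≈ 0.0270.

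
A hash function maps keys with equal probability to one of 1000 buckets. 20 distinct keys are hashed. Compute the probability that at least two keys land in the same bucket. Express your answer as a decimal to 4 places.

0.1741

It's easier to compute the probability that all 20 are distinct.
P(all distinct) = 1000/1000 · 999/1000 · ··· · 981/1000 ≈ 0.8259.
So the probability of at least one match is 1 − 0.8259 = 0.1741.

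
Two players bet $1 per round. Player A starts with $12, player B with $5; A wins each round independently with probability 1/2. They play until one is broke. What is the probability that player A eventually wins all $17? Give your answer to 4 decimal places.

0.7059

With a fair step, P(i) = ½P(i−1) + ½P(i+1) with P(0)=0, P(17)=1 has the linear solution P(i) = i/17.
P(12) = 12/17 ≈ 0.7059.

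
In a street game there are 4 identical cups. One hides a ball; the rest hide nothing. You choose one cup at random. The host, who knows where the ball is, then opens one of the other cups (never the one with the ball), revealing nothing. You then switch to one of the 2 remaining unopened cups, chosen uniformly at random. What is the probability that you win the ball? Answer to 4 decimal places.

0.3750

Your original cup holds the ball with probability 1/4, so the other 3 collectively hold it with probability 3/4.
The host can always find an empty cup to open, so this doesn't change that 3/4; it is now spread over the 2 remaining unopened cups.
P(win by switching) = (3/4) · (1/2) = 3/8 ≈ 0.3750.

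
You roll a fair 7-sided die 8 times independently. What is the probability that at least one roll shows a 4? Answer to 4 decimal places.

P(no roll shows a 4) = (6/7)^8 ≈ 0.2914.
P(at least one) = 1 − 0.2914 = 0.7086.

0.7086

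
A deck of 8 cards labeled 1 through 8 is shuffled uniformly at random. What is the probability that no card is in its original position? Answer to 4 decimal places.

This is the derangement probability: permutations of 8 with no fixed point.
D(8) = 8! · (1 − 1/1! + 1/2! − ··· + (−1)^8/8!) = 14833.
P = 14833/40320 = 2119/5760 ≈ 0.3679.

0.3679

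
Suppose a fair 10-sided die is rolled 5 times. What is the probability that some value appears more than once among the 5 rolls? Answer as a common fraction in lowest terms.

P(all 5 different) = 10/10 · 9/10 · ··· · 6/10 = 189/625.
P(at least two equal) = 1 − 189/625 = 436/625.

436/625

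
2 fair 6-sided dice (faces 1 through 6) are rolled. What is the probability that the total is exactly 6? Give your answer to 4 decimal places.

There are 6^2 = 36 equally likely outcomes.
The number of ordered 2-tuples from {1,…,6} summing to 6 is 5.
P(sum = 6) = 5/36 ≈ 0.1389.

0.1389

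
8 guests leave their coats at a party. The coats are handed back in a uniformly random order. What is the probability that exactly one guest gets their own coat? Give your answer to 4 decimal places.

0.3679

Choose which one is fixed: C(8,1) = 8 ways.
The remaining 7 must have no fixed point: D(7) = 1854.
P = 8·1854/40320 = 103/280 ≈ 0.3679.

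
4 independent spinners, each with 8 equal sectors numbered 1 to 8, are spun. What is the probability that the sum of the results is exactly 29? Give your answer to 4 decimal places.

There are 8^4 = 4096 equally likely outcomes.
The number of ordered 4-tuples from {1,…,8} summing to 29 is 20.
P(sum = 29) = 20/4096 = 5/1024 ≈ 0.0049.

0.0049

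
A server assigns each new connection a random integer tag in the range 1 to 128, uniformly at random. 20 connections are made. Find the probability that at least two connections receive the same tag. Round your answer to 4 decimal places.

It's easier to compute the probability that all 20 are distinct.
P(all distinct) = 128/128 · 127/128 · ··· · 109/128 ≈ 0.2089.
So the probability of at least one match is 1 − 0.2089 = 0.7911.

0.7911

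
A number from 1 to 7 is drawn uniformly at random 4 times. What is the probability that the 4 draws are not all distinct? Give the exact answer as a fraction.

223/343

P(all 4 different) = 7/7 · 6/7 · ··· · 4/7 = 120/343.
P(at least two equal) = 1 − 120/343 = 223/343.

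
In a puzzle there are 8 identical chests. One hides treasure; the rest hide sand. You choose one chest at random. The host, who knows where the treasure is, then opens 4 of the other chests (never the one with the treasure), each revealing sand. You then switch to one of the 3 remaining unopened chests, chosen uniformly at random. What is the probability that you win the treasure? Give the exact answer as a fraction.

Your original chest holds the treasure with probability 1/8, so the other 7 collectively hold it with probability 7/8.
The host can always find 4 empty chests to open, so the reveals don't change that 7/8; it is now spread over the 3 remaining unopened chests.
P(win by switching) = (7/8) · (1/3) = 7/24.

7/24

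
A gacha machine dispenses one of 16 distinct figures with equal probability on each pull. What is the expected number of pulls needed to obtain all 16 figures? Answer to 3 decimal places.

After i distinct types are collected, each trial gives a new one with probability (16−i)/16, so the expected wait for the next new type is 16/(16−i).
E = 16/16 + 16/15 + 16/14 + 16/13 + 16/12 + 16/11 + 16/10 + 16/9 + 16/8 + 16/7 + 16/6 + 16/5 + 16/4 + 16/3 + 16/2 + 16/1 = 2436559/45045 ≈ 54.092.

54.092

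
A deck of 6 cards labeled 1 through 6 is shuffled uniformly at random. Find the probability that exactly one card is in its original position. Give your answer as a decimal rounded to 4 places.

0.3667

Choose which one is fixed: C(6,1) = 6 ways.
The remaining 5 must have no fixed point: D(5) = 44.
P = 6·44/720 = 11/30 ≈ 0.3667.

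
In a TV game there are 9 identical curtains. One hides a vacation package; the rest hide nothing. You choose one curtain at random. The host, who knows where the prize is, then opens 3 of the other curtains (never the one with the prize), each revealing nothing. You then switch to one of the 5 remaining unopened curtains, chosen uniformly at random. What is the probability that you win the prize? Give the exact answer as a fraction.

Your original curtain holds the prize with probability 1/9, so the other 8 collectively hold it with probability 8/9.
The host can always find 3 empty curtains to open, so the reveals don't change that 8/9; it is now spread over the 5 remaining unopened curtains.
P(win by switching) = (8/9) · (1/5) = 8/45.

8/45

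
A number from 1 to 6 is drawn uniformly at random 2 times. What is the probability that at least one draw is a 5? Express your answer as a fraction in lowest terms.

P(no draw is a 5) = (5/6)^2 = 25/36.
P(at least one) = 1 − 25/36 = 11/36.

11/36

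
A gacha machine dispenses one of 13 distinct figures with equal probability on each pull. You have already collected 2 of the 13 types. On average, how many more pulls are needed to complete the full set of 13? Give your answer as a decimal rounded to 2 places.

Starting from 2 distinct types, each trial gives a new one with probability (13−i)/13 when i types are held, so the wait for the next new type is 13/(13−i).
E = 13/11 + 13/10 + 13/9 + 13/8 + 13/7 + 13/6 + 13/5 + 13/4 + 13/3 + 13/2 + 13/1 = 1088243/27720 ≈ 39.26.

39.26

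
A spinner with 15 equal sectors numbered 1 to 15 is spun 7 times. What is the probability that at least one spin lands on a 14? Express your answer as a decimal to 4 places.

0.3830

P(no spin lands on a 14) = (14/15)^7 ≈ 0.6170.
P(at least one) = 1 − 0.6170 = 0.3830.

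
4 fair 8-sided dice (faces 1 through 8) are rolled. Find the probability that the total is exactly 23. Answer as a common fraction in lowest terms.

There are 8^4 = 4096 equally likely outcomes.
The number of ordered 4-tuples from {1,…,8} summing to 23 is 204.
P(sum = 23) = 204/4096 = 51/1024.

51/1024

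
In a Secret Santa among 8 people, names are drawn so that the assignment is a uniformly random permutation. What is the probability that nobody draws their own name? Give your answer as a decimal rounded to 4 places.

0.3679

This is the derangement probability: permutations of 8 with no fixed point.
D(8) = 8! · (1 − 1/1! + 1/2! − ··· + (−1)^8/8!) = 14833.
P = 14833/40320 = 2119/5760 ≈ 0.3679.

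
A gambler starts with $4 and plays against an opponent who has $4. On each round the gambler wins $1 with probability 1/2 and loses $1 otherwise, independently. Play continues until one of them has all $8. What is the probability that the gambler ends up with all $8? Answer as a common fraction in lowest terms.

With a fair step, P(i) = ½P(i−1) + ½P(i+1) with P(0)=0, P(8)=1 has the linear solution P(i) = i/8.
P(4) = 4/8 = 1/2.

1/2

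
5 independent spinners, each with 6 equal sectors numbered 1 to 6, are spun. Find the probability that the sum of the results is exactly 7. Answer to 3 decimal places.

There are 6^5 = 7776 equally likely outcomes.
The number of ordered 5-tuples from {1,…,6} summing to 7 is 15.
P(sum = 7) = 15/7776 = 5/2592 ≈ 0.002.

0.002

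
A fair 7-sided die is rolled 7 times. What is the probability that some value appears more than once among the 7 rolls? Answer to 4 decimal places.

0.9939

P(all 7 different) = 7/7 · 6/7 · ··· · 1/7 ≈ 0.0061.
P(at least two equal) = 1 − 0.0061 = 0.9939.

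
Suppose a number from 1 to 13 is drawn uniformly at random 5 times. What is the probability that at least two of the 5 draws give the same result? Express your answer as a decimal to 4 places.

0.5840

P(all 5 different) = 13/13 · 12/13 · ··· · 9/13 ≈ 0.4160.
P(at least two equal) = 1 − 0.4160 = 0.5840.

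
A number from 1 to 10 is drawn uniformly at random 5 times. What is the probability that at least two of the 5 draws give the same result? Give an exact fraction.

P(all 5 different) = 10/10 · 9/10 · ··· · 6/10 = 189/625.
P(at least two equal) = 1 − 189/625 = 436/625.

436/625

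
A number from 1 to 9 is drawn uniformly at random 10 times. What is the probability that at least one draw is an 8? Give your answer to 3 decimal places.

P(no draw is an 8) = (8/9)^10 ≈ 0.308.
P(at least one) = 1 − 0.308 = 0.692.

0.692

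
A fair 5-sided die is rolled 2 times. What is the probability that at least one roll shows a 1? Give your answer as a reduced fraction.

9/25

P(no roll shows a 1) = (4/5)^2 = 16/25.
P(at least one) = 1 − 16/25 = 9/25.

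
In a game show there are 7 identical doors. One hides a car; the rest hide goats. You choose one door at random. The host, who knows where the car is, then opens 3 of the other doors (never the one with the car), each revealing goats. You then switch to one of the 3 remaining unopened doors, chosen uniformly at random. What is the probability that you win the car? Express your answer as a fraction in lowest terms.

2/7

Your original door holds the car with probability 1/7, so the other 6 collectively hold it with probability 6/7.
The host can always find 3 empty doors to open, so the reveals don't change that 6/7; it is now spread over the 3 remaining unopened doors.
P(win by switching) = (6/7) · (1/3) = 2/7.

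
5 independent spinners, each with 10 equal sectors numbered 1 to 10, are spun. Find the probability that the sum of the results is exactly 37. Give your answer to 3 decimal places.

There are 10^5 = 100000 equally likely outcomes.
The number of ordered 5-tuples from {1,…,10} summing to 37 is 2205.
P(sum = 37) = 2205/100000 = 441/20000 ≈ 0.022.

0.022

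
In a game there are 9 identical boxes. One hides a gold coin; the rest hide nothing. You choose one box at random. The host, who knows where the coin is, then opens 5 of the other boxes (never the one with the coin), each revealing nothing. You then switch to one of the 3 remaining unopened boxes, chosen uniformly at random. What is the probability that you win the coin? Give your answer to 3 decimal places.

Your original box holds the coin with probability 1/9, so the other 8 collectively hold it with probability 8/9.
The host can always find 5 empty boxes to open, so the reveals don't change that 8/9; it is now spread over the 3 remaining unopened boxes.
P(win by switching) = (8/9) · (1/3) = 8/27 ≈ 0.296.

0.296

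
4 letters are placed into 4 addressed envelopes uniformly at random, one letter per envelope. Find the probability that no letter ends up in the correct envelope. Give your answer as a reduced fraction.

3/8

This is the derangement probability: permutations of 4 with no fixed point.
D(4) = 4! · (1 − 1/1! + 1/2! − ··· + (−1)^4/4!) = 9.
P = 9/24 = 3/8.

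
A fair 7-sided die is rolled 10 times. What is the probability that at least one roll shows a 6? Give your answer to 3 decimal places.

P(no roll shows a 6) = (6/7)^10 ≈ 0.214.
P(at least one) = 1 − 0.214 = 0.786.

0.786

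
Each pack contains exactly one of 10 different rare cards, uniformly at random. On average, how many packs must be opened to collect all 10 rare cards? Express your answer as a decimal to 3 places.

After i distinct types are collected, each trial gives a new one with probability (10−i)/10, so the expected wait for the next new type is 10/(10−i).
E = 10/10 + 10/9 + 10/8 + 10/7 + 10/6 + 10/5 + 10/4 + 10/3 + 10/2 + 10/1 = 7381/252 ≈ 29.290.

29.290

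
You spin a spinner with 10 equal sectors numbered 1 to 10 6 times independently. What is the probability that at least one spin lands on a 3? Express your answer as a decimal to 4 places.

0.4686

P(no spin lands on a 3) = (9/10)^6 ≈ 0.5314.
P(at least one) = 1 − 0.5314 = 0.4686.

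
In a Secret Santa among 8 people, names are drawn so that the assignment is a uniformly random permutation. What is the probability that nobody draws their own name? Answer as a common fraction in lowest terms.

This is the derangement probability: permutations of 8 with no fixed point.
D(8) = 8! · (1 − 1/1! + 1/2! − ··· + (−1)^8/8!) = 14833.
P = 14833/40320 = 2119/5760.

2119/5760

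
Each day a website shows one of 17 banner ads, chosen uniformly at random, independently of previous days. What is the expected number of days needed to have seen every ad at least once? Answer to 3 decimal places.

After i distinct types are collected, each trial gives a new one with probability (17−i)/17, so the expected wait for the next new type is 17/(17−i).
E = 17/17 + 17/16 + 17/15 + 17/14 + 17/13 + 17/12 + 17/11 + 17/10 + 17/9 + 17/8 + 17/7 + 17/6 + 17/5 + 17/4 + 17/3 + 17/2 + 17/1 = 42142223/720720 ≈ 58.472.

58.472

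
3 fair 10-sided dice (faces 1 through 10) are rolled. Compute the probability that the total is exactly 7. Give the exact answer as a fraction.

3/200

There are 10^3 = 1000 equally likely outcomes.
The number of ordered 3-tuples from {1,…,10} summing to 7 is 15.
P(sum = 7) = 15/1000 = 3/200.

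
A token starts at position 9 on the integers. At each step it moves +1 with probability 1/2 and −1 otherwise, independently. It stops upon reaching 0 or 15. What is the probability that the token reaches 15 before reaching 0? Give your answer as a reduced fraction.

With a fair step, P(i) = ½P(i−1) + ½P(i+1) with P(0)=0, P(15)=1 has the linear solution P(i) = i/15.
P(9) = 9/15 = 3/5.

3/5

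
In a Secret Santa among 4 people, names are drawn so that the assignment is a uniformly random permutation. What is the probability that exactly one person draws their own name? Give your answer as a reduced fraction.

1/3

Choose which one is fixed: C(4,1) = 4 ways.
The remaining 3 must have no fixed point: D(3) = 2.
P = 4·2/24 = 1/3.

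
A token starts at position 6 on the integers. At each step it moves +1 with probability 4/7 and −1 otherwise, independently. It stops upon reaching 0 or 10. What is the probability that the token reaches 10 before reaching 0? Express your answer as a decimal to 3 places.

0.871

Let r = q/p = (3/7)/(4/7) = 3/4. The recurrence P(i) = p·P(i+1) + q·P(i−1) with P(0)=0, P(10)=1 gives P(i) = (1 − r^i)/(1 − r^10).
P(6) = (1 − (3/4)^6) / (1 − (3/4)^10) = 123136/141361 ≈ 0.871.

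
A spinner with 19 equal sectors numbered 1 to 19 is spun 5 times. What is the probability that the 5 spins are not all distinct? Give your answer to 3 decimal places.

0.436

P(all 5 different) = 19/19 · 18/19 · ··· · 15/19 ≈ 0.564.
P(at least two equal) = 1 − 0.564 = 0.436.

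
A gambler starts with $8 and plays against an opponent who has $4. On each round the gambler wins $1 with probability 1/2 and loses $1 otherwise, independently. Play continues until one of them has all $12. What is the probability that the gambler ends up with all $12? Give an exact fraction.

With a fair step, P(i) = ½P(i−1) + ½P(i+1) with P(0)=0, P(12)=1 has the linear solution P(i) = i/12.
P(8) = 8/12 = 2/3.

2/3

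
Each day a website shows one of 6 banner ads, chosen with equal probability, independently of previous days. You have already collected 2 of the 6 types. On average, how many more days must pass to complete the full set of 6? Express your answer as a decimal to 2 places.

12.50

Starting from 2 distinct types, each trial gives a new one with probability (6−i)/6 when i types are held, so the wait for the next new type is 6/(6−i).
E = 6/4 + 6/3 + 6/2 + 6/1 = 25/2 ≈ 12.50.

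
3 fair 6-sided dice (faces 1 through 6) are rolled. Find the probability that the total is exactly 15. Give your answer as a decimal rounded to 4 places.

0.0463

There are 6^3 = 216 equally likely outcomes.
The number of ordered 3-tuples from {1,…,6} summing to 15 is 10.
P(sum = 15) = 10/216 = 5/108 ≈ 0.0463.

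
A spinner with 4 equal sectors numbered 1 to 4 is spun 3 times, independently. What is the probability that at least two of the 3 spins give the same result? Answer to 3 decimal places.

0.625

P(all 3 different) = 4/4 · 3/4 · ··· · 2/4 ≈ 0.375.
P(at least two equal) = 1 − 0.375 = 0.625.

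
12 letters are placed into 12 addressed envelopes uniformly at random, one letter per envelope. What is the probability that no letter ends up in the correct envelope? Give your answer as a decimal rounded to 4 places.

0.3679

This is the derangement probability: permutations of 12 with no fixed point.
D(12) = 12! · (1 − 1/1! + 1/2! − ··· + (−1)^12/12!) = 176214841.
P = 176214841/479001600 = 16019531/43545600 ≈ 0.3679.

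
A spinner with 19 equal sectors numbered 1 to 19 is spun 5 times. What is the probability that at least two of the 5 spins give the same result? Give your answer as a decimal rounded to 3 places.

P(all 5 different) = 19/19 · 18/19 · ··· · 15/19 ≈ 0.564.
P(at least two equal) = 1 − 0.564 = 0.436.

0.436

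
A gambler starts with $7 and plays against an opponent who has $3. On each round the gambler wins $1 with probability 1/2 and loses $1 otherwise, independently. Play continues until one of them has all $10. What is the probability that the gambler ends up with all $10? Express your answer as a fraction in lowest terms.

With a fair step, P(i) = ½P(i−1) + ½P(i+1) with P(0)=0, P(10)=1 has the linear solution P(i) = i/10.
P(7) = 7/10.

7/10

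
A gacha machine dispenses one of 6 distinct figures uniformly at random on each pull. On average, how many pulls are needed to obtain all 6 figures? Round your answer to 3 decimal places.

After i distinct types are collected, each trial gives a new one with probability (6−i)/6, so the expected wait for the next new type is 6/(6−i).
E = 6/6 + 6/5 + 6/4 + 6/3 + 6/2 + 6/1 = 147/10 ≈ 14.700.

14.700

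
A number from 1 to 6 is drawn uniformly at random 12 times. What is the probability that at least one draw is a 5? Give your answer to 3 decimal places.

P(no draw is a 5) = (5/6)^12 ≈ 0.112.
P(at least one) = 1 − 0.112 = 0.888.

0.888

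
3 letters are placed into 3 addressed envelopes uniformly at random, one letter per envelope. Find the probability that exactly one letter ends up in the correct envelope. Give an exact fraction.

Choose which one is fixed: C(3,1) = 3 ways.
The remaining 2 must have no fixed point: D(2) = 1.
P = 3·1/6 = 1/2.

1/2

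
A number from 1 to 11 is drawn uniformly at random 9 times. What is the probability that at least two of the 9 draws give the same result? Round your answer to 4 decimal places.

0.9915

P(all 9 different) = 11/11 · 10/11 · ··· · 3/11 ≈ 0.0085.
P(at least two equal) = 1 − 0.0085 = 0.9915.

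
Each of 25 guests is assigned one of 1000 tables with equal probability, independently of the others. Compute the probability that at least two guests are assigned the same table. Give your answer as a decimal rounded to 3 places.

0.261

It's easier to compute the probability that all 25 are distinct.
P(all distinct) = 1000/1000 · 999/1000 · ··· · 976/1000 ≈ 0.739.
So the probability of at least one match is 1 − 0.739 = 0.261.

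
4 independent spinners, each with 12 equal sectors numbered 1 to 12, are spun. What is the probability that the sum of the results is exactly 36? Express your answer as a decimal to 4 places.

There are 12^4 = 20736 equally likely outcomes.
The number of ordered 4-tuples from {1,…,12} summing to 36 is 451.
P(sum = 36) = 451/20736 ≈ 0.0217.

0.0217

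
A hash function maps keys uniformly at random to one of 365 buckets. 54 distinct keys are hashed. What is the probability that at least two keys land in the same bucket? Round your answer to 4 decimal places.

0.9839

It's easier to compute the probability that all 54 are distinct.
P(all distinct) = 365/365 · 364/365 · ··· · 312/365 ≈ 0.0161.
So the probability of at least one match is 1 − 0.0161 = 0.9839.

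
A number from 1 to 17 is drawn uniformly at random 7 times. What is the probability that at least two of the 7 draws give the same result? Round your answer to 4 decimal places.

P(all 7 different) = 17/17 · 16/17 · ··· · 11/17 ≈ 0.2389.
P(at least two equal) = 1 − 0.2389 = 0.7611.

0.7611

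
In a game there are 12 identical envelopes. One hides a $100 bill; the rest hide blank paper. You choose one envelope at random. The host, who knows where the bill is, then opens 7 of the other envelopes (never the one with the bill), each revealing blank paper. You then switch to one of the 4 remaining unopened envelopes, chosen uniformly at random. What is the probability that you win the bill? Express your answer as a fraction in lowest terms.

Your original envelope holds the bill with probability 1/12, so the other 11 collectively hold it with probability 11/12.
The host can always find 7 empty envelopes to open, so the reveals don't change that 11/12; it is now spread over the 4 remaining unopened envelopes.
P(win by switching) = (11/12) · (1/4) = 11/48.

11/48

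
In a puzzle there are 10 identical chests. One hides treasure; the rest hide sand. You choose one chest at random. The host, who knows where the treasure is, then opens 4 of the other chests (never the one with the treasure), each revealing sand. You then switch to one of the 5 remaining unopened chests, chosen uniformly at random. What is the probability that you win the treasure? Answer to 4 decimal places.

Your original chest holds the treasure with probability 1/10, so the other 9 collectively hold it with probability 9/10.
The host can always find 4 empty chests to open, so the reveals don't change that 9/10; it is now spread over the 5 remaining unopened chests.
P(win by switching) = (9/10) · (1/5) = 9/50 ≈ 0.1800.

0.1800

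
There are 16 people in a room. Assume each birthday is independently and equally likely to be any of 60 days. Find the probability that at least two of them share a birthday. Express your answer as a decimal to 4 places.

0.8890

It's easier to compute the probability that all 16 are distinct.
P(all distinct) = 60/60 · 59/60 · ··· · 45/60 ≈ 0.1110.
So the probability of at least one match is 1 − 0.1110 = 0.8890.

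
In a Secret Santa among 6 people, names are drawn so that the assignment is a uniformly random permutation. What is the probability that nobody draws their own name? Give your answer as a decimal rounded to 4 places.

0.3681

This is the derangement probability: permutations of 6 with no fixed point.
D(6) = 6! · (1 − 1/1! + 1/2! − ··· + (−1)^6/6!) = 265.
P = 265/720 = 53/144 ≈ 0.3681.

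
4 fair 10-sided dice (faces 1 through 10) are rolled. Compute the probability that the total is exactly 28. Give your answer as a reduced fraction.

83/2000

There are 10^4 = 10000 equally likely outcomes.
The number of ordered 4-tuples from {1,…,10} summing to 28 is 415.
P(sum = 28) = 415/10000 = 83/2000.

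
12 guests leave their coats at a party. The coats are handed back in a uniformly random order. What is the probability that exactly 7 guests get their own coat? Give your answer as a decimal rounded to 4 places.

0.0001

Choose which 7 of the 12 are fixed: C(12,7) = 792 ways.
The remaining 5 must have no fixed point: D(5) = 44.
P = 792·44/479001600 = 11/151200 ≈ 0.0001.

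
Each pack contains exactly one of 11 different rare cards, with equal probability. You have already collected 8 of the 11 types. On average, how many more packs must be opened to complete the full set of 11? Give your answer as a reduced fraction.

121/6

Starting from 8 distinct types, each trial gives a new one with probability (11−i)/11 when i types are held, so the wait for the next new type is 11/(11−i).
E = 11/3 + 11/2 + 11/1 = 121/6.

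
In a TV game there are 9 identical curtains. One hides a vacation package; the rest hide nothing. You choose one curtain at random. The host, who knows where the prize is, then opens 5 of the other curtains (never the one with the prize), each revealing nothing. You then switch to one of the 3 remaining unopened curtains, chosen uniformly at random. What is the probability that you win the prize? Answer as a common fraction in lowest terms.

Your original curtain holds the prize with probability 1/9, so the other 8 collectively hold it with probability 8/9.
The host can always find 5 empty curtains to open, so the reveals don't change that 8/9; it is now spread over the 3 remaining unopened curtains.
P(win by switching) = (8/9) · (1/3) = 8/27.

8/27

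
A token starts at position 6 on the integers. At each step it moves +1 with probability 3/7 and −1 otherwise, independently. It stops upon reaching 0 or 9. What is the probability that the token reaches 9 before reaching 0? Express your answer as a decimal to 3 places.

0.375

Let r = q/p = (4/7)/(3/7) = 4/3. The recurrence P(i) = p·P(i+1) + q·P(i−1) with P(0)=0, P(9)=1 gives P(i) = (1 − r^i)/(1 − r^9).
P(6) = (1 − (4/3)^6) / (1 − (4/3)^9) = 2457/6553 ≈ 0.375.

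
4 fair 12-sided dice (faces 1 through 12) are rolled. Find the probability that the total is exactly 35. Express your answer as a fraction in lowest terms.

There are 12^4 = 20736 equally likely outcomes.
The number of ordered 4-tuples from {1,…,12} summing to 35 is 544.
P(sum = 35) = 544/20736 = 17/648.

17/648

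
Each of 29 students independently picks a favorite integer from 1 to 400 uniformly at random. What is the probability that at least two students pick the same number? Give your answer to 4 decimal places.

It's easier to compute the probability that all 29 are distinct.
P(all distinct) = 400/400 · 399/400 · ··· · 372/400 ≈ 0.3535.
So the probability of at least one match is 1 − 0.3535 = 0.6465.

0.6465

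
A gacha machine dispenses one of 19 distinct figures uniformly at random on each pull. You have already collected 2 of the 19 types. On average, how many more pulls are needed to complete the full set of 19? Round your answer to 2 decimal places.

Starting from 2 distinct types, each trial gives a new one with probability (19−i)/19 when i types are held, so the wait for the next new type is 19/(19−i).
E = 19/17 + 19/16 + 19/15 + 19/14 + 19/13 + 19/12 + 19/11 + 19/10 + 19/9 + 19/8 + 19/7 + 19/6 + 19/5 + 19/4 + 19/3 + 19/2 + 19/1 = 800702237/12252240 ≈ 65.35.

65.35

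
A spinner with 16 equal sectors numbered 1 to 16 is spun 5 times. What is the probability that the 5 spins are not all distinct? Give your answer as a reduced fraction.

4097/8192

P(all 5 different) = 16/16 · 15/16 · ··· · 12/16 = 4095/8192.
P(at least two equal) = 1 − 4095/8192 = 4097/8192.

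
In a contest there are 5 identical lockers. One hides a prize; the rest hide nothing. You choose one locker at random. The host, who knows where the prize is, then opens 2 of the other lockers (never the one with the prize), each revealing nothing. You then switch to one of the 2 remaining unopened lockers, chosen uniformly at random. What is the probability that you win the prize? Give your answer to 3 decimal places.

Your original locker holds the prize with probability 1/5, so the other 4 collectively hold it with probability 4/5.
The host can always find 2 empty lockers to open, so the reveals don't change that 4/5; it is now spread over the 2 remaining unopened lockers.
P(win by switching) = (4/5) · (1/2) = 2/5 ≈ 0.400.

0.400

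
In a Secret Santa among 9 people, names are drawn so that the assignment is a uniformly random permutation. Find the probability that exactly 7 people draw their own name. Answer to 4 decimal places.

0.0001

Choose which 7 of the 9 are fixed: C(9,7) = 36 ways.
The remaining 2 must have no fixed point: D(2) = 1.
P = 36·1/362880 = 1/10080 ≈ 0.0001.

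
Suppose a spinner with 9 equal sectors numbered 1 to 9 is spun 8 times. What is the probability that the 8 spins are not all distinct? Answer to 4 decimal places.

0.9916

P(all 8 different) = 9/9 · 8/9 · ··· · 2/9 ≈ 0.0084.
P(at least two equal) = 1 − 0.0084 = 0.9916.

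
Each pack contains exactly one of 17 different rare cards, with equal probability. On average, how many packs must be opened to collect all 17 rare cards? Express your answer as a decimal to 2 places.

58.47

After i distinct types are collected, each trial gives a new one with probability (17−i)/17, so the expected wait for the next new type is 17/(17−i).
E = 17/17 + 17/16 + 17/15 + 17/14 + 17/13 + 17/12 + 17/11 + 17/10 + 17/9 + 17/8 + 17/7 + 17/6 + 17/5 + 17/4 + 17/3 + 17/2 + 17/1 = 42142223/720720 ≈ 58.47.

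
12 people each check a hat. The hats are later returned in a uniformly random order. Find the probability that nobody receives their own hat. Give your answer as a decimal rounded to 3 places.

This is the derangement probability: permutations of 12 with no fixed point.
D(12) = 12! · (1 − 1/1! + 1/2! − ··· + (−1)^12/12!) = 176214841.
P = 176214841/479001600 = 16019531/43545600 ≈ 0.368.

0.368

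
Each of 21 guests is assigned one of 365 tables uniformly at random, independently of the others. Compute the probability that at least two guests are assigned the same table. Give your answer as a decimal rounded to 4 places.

0.4437

It's easier to compute the probability that all 21 are distinct.
P(all distinct) = 365/365 · 364/365 · ··· · 345/365 ≈ 0.5563.
So the probability of at least one match is 1 − 0.5563 = 0.4437.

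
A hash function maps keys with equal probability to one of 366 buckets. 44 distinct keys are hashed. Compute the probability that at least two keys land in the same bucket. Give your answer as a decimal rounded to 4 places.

0.9324

It's easier to compute the probability that all 44 are distinct.
P(all distinct) = 366/366 · 365/366 · ··· · 323/366 ≈ 0.0676.
So the probability of at least one match is 1 − 0.0676 = 0.9324.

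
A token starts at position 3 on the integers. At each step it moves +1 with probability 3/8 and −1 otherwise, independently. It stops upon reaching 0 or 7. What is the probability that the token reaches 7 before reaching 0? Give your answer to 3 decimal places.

Let r = q/p = (5/8)/(3/8) = 5/3. The recurrence P(i) = p·P(i+1) + q·P(i−1) with P(0)=0, P(7)=1 gives P(i) = (1 − r^i)/(1 − r^7).
P(3) = (1 − (5/3)^3) / (1 − (5/3)^7) = 3969/37969 ≈ 0.105.

0.105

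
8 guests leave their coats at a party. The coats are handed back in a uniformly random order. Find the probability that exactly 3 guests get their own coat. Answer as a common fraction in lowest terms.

Choose which 3 of the 8 are fixed: C(8,3) = 56 ways.
The remaining 5 must have no fixed point: D(5) = 44.
P = 56·44/40320 = 11/180.

11/180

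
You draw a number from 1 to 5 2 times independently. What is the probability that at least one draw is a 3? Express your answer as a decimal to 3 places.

P(no draw is a 3) = (4/5)^2 ≈ 0.640.
P(at least one) = 1 − 0.640 = 0.360.

0.360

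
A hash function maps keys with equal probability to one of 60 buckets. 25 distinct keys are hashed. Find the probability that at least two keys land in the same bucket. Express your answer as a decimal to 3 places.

0.997

It's easier to compute the probability that all 25 are distinct.
P(all distinct) = 60/60 · 59/60 · ··· · 36/60 ≈ 0.003.
So the probability of at least one match is 1 − 0.003 = 0.997.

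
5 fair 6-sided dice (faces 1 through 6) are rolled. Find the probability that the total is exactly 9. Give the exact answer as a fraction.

There are 6^5 = 7776 equally likely outcomes.
The number of ordered 5-tuples from {1,…,6} summing to 9 is 70.
P(sum = 9) = 70/7776 = 35/3888.

35/3888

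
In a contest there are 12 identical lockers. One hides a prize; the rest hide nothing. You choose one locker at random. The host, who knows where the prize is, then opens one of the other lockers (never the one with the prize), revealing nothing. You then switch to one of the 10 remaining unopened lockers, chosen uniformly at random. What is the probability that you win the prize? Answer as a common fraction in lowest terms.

Your original locker holds the prize with probability 1/12, so the other 11 collectively hold it with probability 11/12.
The host can always find an empty locker to open, so this doesn't change that 11/12; it is now spread over the 10 remaining unopened lockers.
P(win by switching) = (11/12) · (1/10) = 11/120.

11/120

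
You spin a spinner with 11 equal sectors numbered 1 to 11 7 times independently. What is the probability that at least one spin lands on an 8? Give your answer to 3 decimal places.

P(no spin lands on an 8) = (10/11)^7 ≈ 0.513.
P(at least one) = 1 − 0.513 = 0.487.

0.487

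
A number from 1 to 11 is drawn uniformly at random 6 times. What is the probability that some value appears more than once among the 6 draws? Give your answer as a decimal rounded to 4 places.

0.8122

P(all 6 different) = 11/11 · 10/11 · ··· · 6/11 ≈ 0.1878.
P(at least two equal) = 1 − 0.1878 = 0.8122.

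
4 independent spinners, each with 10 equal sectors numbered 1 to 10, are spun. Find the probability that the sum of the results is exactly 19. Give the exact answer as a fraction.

There are 10^4 = 10000 equally likely outcomes.
The number of ordered 4-tuples from {1,…,10} summing to 19 is 592.
P(sum = 19) = 592/10000 = 37/625.

37/625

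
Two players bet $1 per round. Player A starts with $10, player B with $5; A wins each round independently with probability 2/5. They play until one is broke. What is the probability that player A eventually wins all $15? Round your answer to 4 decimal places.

Let r = q/p = (3/5)/(2/5) = 3/2. The recurrence P(i) = p·P(i+1) + q·P(i−1) with P(0)=0, P(15)=1 gives P(i) = (1 − r^i)/(1 − r^15).
P(10) = (1 − (3/2)^10) / (1 − (3/2)^15) = 8800/67849 ≈ 0.1297.

0.1297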